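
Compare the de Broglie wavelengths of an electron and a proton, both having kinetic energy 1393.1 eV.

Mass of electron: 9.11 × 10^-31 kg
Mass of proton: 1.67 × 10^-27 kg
The electron has the longer wavelength.

Using λ = h/√(2mKE):

For electron: λ₁ = h/√(2m₁KE) = 3.29 × 10^-11 m
For proton: λ₂ = h/√(2m₂KE) = 7.67 × 10^-13 m

Since λ ∝ 1/√m at constant kinetic energy, the lighter particle has the longer wavelength.

The electron has the longer de Broglie wavelength.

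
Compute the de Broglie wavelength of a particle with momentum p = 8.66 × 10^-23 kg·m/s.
7.65 × 10^-12 m

Using the de Broglie relation λ = h/p:

λ = h/p
λ = (6.626 × 10^-34 J·s) / (8.66 × 10^-23 kg·m/s)
λ = 7.65 × 10^-12 m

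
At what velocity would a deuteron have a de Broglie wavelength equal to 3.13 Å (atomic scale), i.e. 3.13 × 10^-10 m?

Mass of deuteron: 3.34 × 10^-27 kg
6.34 × 10^2 m/s

From λ = h/(mv), solve for v:

v = h/(mλ)
v = (6.626 × 10^-34 J·s) / (3.34 × 10^-27 kg × 3.13 × 10^-10 m)
v = 6.34 × 10^2 m/s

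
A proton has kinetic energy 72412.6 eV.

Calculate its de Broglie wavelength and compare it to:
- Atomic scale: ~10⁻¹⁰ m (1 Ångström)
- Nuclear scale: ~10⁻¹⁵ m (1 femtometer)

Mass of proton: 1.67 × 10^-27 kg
λ = 1.06 × 10^-13 m, which is between nuclear and atomic scales.

Using λ = h/√(2mKE):

KE = 72412.6 eV = 1.160 × 10^-14 J

λ = h/√(2mKE)
λ = (6.626 × 10^-34 J·s) / √(2 × 1.67 × 10^-27 kg × 1.160 × 10^-14 J)
λ = 1.06 × 10^-13 m

Comparison:
- Atomic scale (10⁻¹⁰ m): λ is 0.0011× this size
- Nuclear scale (10⁻¹⁵ m): λ is 1.1e+02× this size

The wavelength is between nuclear and atomic scales.

This wavelength is appropriate for probing atomic structure but too large for nuclear physics experiments.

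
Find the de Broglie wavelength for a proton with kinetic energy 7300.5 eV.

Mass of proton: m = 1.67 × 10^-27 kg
3.35 × 10^-13 m

Using λ = h/√(2mKE):

First convert KE to Joules: KE = 7300.5 eV = 1.170 × 10^-15 J

λ = h/√(2mKE)
λ = (6.626 × 10^-34 J·s) / √(2 × 1.67 × 10^-27 kg × 1.170 × 10^-15 J)
λ = 3.35 × 10^-13 m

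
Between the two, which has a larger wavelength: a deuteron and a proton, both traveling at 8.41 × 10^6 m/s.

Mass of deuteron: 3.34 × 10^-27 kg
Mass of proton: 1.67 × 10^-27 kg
The proton has the longer wavelength.

Using λ = h/(mv), since both particles have the same velocity, the wavelength depends only on mass.

For deuteron: λ₁ = h/(m₁v) = 2.36 × 10^-14 m
For proton: λ₂ = h/(m₂v) = 4.72 × 10^-14 m

Since λ ∝ 1/m at constant velocity, the lighter particle has the longer wavelength.

The proton has the longer de Broglie wavelength.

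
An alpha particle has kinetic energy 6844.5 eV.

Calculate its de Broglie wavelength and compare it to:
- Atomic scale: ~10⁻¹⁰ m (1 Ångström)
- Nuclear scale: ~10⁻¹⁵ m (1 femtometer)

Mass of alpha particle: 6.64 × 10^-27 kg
λ = 1.74 × 10^-13 m, which is between nuclear and atomic scales.

Using λ = h/√(2mKE):

KE = 6844.5 eV = 1.097 × 10^-15 J

λ = h/√(2mKE)
λ = (6.626 × 10^-34 J·s) / √(2 × 6.64 × 10^-27 kg × 1.097 × 10^-15 J)
λ = 1.74 × 10^-13 m

Comparison:
- Atomic scale (10⁻¹⁰ m): λ is 0.0017× this size
- Nuclear scale (10⁻¹⁵ m): λ is 1.7e+02× this size

The wavelength is between nuclear and atomic scales.

This wavelength is appropriate for probing atomic structure but too large for nuclear physics experiments.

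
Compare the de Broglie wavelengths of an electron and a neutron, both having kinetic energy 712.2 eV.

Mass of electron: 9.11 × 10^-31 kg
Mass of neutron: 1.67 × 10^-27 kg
The electron has the longer wavelength.

Using λ = h/√(2mKE):

For electron: λ₁ = h/√(2m₁KE) = 4.60 × 10^-11 m
For neutron: λ₂ = h/√(2m₂KE) = 1.07 × 10^-12 m

Since λ ∝ 1/√m at constant kinetic energy, the lighter particle has the longer wavelength.

The electron has the longer de Broglie wavelength.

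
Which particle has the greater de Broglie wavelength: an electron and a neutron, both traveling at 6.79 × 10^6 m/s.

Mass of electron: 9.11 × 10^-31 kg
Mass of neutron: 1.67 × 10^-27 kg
The electron has the longer wavelength.

Using λ = h/(mv), since both particles have the same velocity, the wavelength depends only on mass.

For electron: λ₁ = h/(m₁v) = 1.07 × 10^-10 m
For neutron: λ₂ = h/(m₂v) = 5.84 × 10^-14 m

Since λ ∝ 1/m at constant velocity, the lighter particle has the longer wavelength.

The electron has the longer de Broglie wavelength.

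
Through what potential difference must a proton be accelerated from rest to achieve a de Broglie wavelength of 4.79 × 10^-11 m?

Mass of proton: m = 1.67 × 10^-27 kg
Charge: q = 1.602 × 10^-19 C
3.58 × 10^-1 V

From λ = h/√(2mqV), we solve for V:

λ² = h²/(2mqV)
V = h²/(2mqλ²)
V = (6.626 × 10^-34 J·s)² / (2 × 1.67 × 10^-27 kg × 1.602 × 10^-19 C × (4.79 × 10^-11 m)²)
V = 3.58 × 10^-1 V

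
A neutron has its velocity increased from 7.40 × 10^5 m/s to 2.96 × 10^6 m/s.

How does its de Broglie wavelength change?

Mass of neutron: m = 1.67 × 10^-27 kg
The wavelength decreases by a factor of 4.

Using λ = h/(mv):

Initial wavelength: λ₁ = h/(mv₁) = 5.36 × 10^-13 m
Final wavelength: λ₂ = h/(mv₂) = 1.34 × 10^-13 m

Since λ ∝ 1/v, when velocity increases by a factor of 4, the wavelength decreases by a factor of 4.

λ₂/λ₁ = v₁/v₂ = 1/4

The wavelength decreases by a factor of 4.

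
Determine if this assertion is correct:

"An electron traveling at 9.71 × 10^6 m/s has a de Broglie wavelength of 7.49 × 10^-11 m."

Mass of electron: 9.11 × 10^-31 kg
True

The claim is correct.

Using λ = h/(mv):
λ = (6.626 × 10^-34 J·s) / (9.11 × 10^-31 kg × 9.71 × 10^6 m/s)
λ = 7.49 × 10^-11 m

This matches the claimed value.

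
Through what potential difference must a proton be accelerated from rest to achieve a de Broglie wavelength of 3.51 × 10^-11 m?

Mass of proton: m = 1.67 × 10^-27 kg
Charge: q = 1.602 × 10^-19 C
6.66 × 10^-1 V

From λ = h/√(2mqV), we solve for V:

λ² = h²/(2mqV)
V = h²/(2mqλ²)
V = (6.626 × 10^-34 J·s)² / (2 × 1.67 × 10^-27 kg × 1.602 × 10^-19 C × (3.51 × 10^-11 m)²)
V = 6.66 × 10^-1 V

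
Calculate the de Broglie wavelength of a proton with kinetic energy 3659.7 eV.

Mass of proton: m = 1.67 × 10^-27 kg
4.73 × 10^-13 m

Using λ = h/√(2mKE):

First convert KE to Joules: KE = 3659.7 eV = 5.863 × 10^-16 J

λ = h/√(2mKE)
λ = (6.626 × 10^-34 J·s) / √(2 × 1.67 × 10^-27 kg × 5.863 × 10^-16 J)
λ = 4.73 × 10^-13 m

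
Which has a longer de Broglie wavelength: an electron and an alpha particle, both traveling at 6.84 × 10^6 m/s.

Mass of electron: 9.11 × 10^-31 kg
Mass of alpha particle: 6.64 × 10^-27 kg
The electron has the longer wavelength.

Using λ = h/(mv), since both particles have the same velocity, the wavelength depends only on mass.

For electron: λ₁ = h/(m₁v) = 1.06 × 10^-10 m
For alpha particle: λ₂ = h/(m₂v) = 1.46 × 10^-14 m

Since λ ∝ 1/m at constant velocity, the lighter particle has the longer wavelength.

The electron has the longer de Broglie wavelength.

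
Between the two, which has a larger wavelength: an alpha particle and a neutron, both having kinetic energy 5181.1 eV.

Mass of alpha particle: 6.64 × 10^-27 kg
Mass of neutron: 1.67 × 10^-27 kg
The neutron has the longer wavelength.

Using λ = h/√(2mKE):

For alpha particle: λ₁ = h/√(2m₁KE) = 2.00 × 10^-13 m
For neutron: λ₂ = h/√(2m₂KE) = 3.98 × 10^-13 m

Since λ ∝ 1/√m at constant kinetic energy, the lighter particle has the longer wavelength.

The neutron has the longer de Broglie wavelength.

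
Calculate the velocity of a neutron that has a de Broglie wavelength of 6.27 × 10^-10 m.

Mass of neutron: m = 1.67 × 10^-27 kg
6.33 × 10^2 m/s

From the de Broglie relation λ = h/(mv), we solve for v:

v = h/(mλ)
v = (6.626 × 10^-34 J·s) / (1.67 × 10^-27 kg × 6.27 × 10^-10 m)
v = 6.33 × 10^2 m/s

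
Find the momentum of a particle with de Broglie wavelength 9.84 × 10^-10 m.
6.73 × 10^-25 kg·m/s

From the de Broglie relation λ = h/p, we solve for p:

p = h/λ
p = (6.626 × 10^-34 J·s) / (9.84 × 10^-10 m)
p = 6.73 × 10^-25 kg·m/s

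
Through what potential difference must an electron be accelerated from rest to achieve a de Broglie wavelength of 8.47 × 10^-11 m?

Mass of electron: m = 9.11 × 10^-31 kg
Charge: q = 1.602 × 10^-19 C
210 V

From λ = h/√(2mqV), we solve for V:

λ² = h²/(2mqV)
V = h²/(2mqλ²)
V = (6.626 × 10^-34 J·s)² / (2 × 9.11 × 10^-31 kg × 1.602 × 10^-19 C × (8.47 × 10^-11 m)²)
V = 210 V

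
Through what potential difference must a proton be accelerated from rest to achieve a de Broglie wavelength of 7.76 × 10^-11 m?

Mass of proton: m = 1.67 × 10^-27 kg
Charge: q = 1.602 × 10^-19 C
1.36 × 10^-1 V

From λ = h/√(2mqV), we solve for V:

λ² = h²/(2mqV)
V = h²/(2mqλ²)
V = (6.626 × 10^-34 J·s)² / (2 × 1.67 × 10^-27 kg × 1.602 × 10^-19 C × (7.76 × 10^-11 m)²)
V = 1.36 × 10^-1 V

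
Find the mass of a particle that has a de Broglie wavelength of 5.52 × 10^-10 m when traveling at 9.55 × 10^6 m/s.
1.26 × 10^-31 kg

From the de Broglie relation λ = h/(mv), we solve for m:

m = h/(λv)
m = (6.626 × 10^-34 J·s) / (5.52 × 10^-10 m × 9.55 × 10^6 m/s)
m = 1.26 × 10^-31 kg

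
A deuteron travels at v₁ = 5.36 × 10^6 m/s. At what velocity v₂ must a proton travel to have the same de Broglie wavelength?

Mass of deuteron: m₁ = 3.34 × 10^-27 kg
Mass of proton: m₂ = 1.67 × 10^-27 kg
v₂ = 1.07 × 10^7 m/s

For equal de Broglie wavelengths: λ₁ = λ₂

h/(m₁v₁) = h/(m₂v₂)
m₁v₁ = m₂v₂
v₂ = v₁ · (m₁/m₂)

v₂ = 5.36 × 10^6 m/s × (3.34 × 10^-27 kg / 1.67 × 10^-27 kg)
v₂ = 1.07 × 10^7 m/s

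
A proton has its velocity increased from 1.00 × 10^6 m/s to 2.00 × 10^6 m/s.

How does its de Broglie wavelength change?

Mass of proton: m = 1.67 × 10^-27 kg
The wavelength decreases by a factor of 2.

Using λ = h/(mv):

Initial wavelength: λ₁ = h/(mv₁) = 3.97 × 10^-13 m
Final wavelength: λ₂ = h/(mv₂) = 1.98 × 10^-13 m

Since λ ∝ 1/v, when velocity increases by a factor of 2, the wavelength decreases by a factor of 2.

λ₂/λ₁ = v₁/v₂ = 1/2

The wavelength decreases by a factor of 2.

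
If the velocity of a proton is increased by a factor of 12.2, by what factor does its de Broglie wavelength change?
The wavelength decreases by a factor of 12.2.

From λ = h/(mv), the wavelength is inversely proportional to velocity:

λ ∝ 1/v

If v → 12.2v, then λ → λ/12.2

When velocity is increased by a factor of 12.2, the wavelength decreases by a factor of 12.2.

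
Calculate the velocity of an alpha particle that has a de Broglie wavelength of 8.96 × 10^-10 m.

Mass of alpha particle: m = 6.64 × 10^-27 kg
1.11 × 10^2 m/s

From the de Broglie relation λ = h/(mv), we solve for v:

v = h/(mλ)
v = (6.626 × 10^-34 J·s) / (6.64 × 10^-27 kg × 8.96 × 10^-10 m)
v = 1.11 × 10^2 m/s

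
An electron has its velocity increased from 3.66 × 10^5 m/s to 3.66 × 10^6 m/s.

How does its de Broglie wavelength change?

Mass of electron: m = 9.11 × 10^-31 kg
The wavelength decreases by a factor of 10.

Using λ = h/(mv):

Initial wavelength: λ₁ = h/(mv₁) = 1.99 × 10^-9 m
Final wavelength: λ₂ = h/(mv₂) = 1.99 × 10^-10 m

Since λ ∝ 1/v, when velocity increases by a factor of 10, the wavelength decreases by a factor of 10.

λ₂/λ₁ = v₁/v₂ = 1/10

The wavelength decreases by a factor of 10.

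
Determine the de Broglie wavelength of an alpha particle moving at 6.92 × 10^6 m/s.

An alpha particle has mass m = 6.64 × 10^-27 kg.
1.44 × 10^-14 m

Using the de Broglie relation λ = h/(mv):

λ = h/(mv)
λ = (6.626 × 10^-34 J·s) / (6.64 × 10^-27 kg × 6.92 × 10^6 m/s)
λ = 1.44 × 10^-14 m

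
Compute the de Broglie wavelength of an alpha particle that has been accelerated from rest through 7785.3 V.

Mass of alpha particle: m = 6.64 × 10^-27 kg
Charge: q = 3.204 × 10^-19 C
1.15 × 10^-13 m

When a particle is accelerated through voltage V, it gains kinetic energy KE = qV.

The de Broglie wavelength is then λ = h/√(2mqV):

λ = h/√(2mqV)
λ = (6.626 × 10^-34 J·s) / √(2 × 6.64 × 10^-27 kg × 3.204 × 10^-19 C × 7785.3 V)
λ = 1.15 × 10^-13 m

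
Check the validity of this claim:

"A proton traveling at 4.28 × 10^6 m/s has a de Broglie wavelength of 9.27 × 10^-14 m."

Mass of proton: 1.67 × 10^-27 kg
True

The claim is correct.

Using λ = h/(mv):
λ = (6.626 × 10^-34 J·s) / (1.67 × 10^-27 kg × 4.28 × 10^6 m/s)
λ = 9.27 × 10^-14 m

This matches the claimed value.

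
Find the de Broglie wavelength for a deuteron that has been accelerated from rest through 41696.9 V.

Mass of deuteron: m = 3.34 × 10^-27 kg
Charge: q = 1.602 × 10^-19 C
9.92 × 10^-14 m

When a particle is accelerated through voltage V, it gains kinetic energy KE = qV.

The de Broglie wavelength is then λ = h/√(2mqV):

λ = h/√(2mqV)
λ = (6.626 × 10^-34 J·s) / √(2 × 3.34 × 10^-27 kg × 1.602 × 10^-19 C × 41696.9 V)
λ = 9.92 × 10^-14 m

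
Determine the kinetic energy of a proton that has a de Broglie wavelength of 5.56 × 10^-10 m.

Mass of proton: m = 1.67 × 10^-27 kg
4.25 × 10^-22 J (or 2.65 × 10^-3 eV)

From λ = h/√(2mKE), we solve for KE:

λ² = h²/(2mKE)
KE = h²/(2mλ²)
KE = (6.626 × 10^-34 J·s)² / (2 × 1.67 × 10^-27 kg × (5.56 × 10^-10 m)²)
KE = 4.25 × 10^-22 J
KE = 2.65 × 10^-3 eV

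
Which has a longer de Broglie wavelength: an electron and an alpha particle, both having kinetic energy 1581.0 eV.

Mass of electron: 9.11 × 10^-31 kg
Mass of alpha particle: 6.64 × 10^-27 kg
The electron has the longer wavelength.

Using λ = h/√(2mKE):

For electron: λ₁ = h/√(2m₁KE) = 3.08 × 10^-11 m
For alpha particle: λ₂ = h/√(2m₂KE) = 3.61 × 10^-13 m

Since λ ∝ 1/√m at constant kinetic energy, the lighter particle has the longer wavelength.

The electron has the longer de Broglie wavelength.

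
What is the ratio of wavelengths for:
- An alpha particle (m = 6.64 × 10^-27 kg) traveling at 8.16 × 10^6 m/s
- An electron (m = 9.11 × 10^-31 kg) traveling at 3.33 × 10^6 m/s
λ₁/λ₂ = 5.60 × 10^-5

Using λ = h/(mv):

λ₁ = h/(m₁v₁) = 1.22 × 10^-14 m
λ₂ = h/(m₂v₂) = 2.18 × 10^-10 m

Ratio λ₁/λ₂ = (m₂v₂)/(m₁v₁)
         = (9.11 × 10^-31 kg × 3.33 × 10^6 m/s) / (6.64 × 10^-27 kg × 8.16 × 10^6 m/s)
         = 5.60 × 10^-5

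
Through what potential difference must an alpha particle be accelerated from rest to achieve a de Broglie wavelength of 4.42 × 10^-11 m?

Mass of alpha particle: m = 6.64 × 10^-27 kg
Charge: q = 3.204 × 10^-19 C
5.28 × 10^-2 V

From λ = h/√(2mqV), we solve for V:

λ² = h²/(2mqV)
V = h²/(2mqλ²)
V = (6.626 × 10^-34 J·s)² / (2 × 6.64 × 10^-27 kg × 3.204 × 10^-19 C × (4.42 × 10^-11 m)²)
V = 5.28 × 10^-2 V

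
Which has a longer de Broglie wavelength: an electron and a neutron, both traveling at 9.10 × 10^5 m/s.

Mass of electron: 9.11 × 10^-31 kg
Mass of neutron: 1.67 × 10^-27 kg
The electron has the longer wavelength.

Using λ = h/(mv), since both particles have the same velocity, the wavelength depends only on mass.

For electron: λ₁ = h/(m₁v) = 7.99 × 10^-10 m
For neutron: λ₂ = h/(m₂v) = 4.36 × 10^-13 m

Since λ ∝ 1/m at constant velocity, the lighter particle has the longer wavelength.

The electron has the longer de Broglie wavelength.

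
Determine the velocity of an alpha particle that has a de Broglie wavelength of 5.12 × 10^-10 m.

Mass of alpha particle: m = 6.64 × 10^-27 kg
1.95 × 10^2 m/s

From the de Broglie relation λ = h/(mv), we solve for v:

v = h/(mλ)
v = (6.626 × 10^-34 J·s) / (6.64 × 10^-27 kg × 5.12 × 10^-10 m)
v = 1.95 × 10^2 m/s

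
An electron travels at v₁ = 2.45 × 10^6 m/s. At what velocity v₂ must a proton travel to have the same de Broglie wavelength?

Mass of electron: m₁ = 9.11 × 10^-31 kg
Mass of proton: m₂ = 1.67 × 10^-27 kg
v₂ = 1.34 × 10^3 m/s

For equal de Broglie wavelengths: λ₁ = λ₂

h/(m₁v₁) = h/(m₂v₂)
m₁v₁ = m₂v₂
v₂ = v₁ · (m₁/m₂)

v₂ = 2.45 × 10^6 m/s × (9.11 × 10^-31 kg / 1.67 × 10^-27 kg)
v₂ = 1.34 × 10^3 m/s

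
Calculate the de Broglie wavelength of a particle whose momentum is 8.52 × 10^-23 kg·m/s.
7.78 × 10^-12 m

Using the de Broglie relation λ = h/p:

λ = h/p
λ = (6.626 × 10^-34 J·s) / (8.52 × 10^-23 kg·m/s)
λ = 7.78 × 10^-12 m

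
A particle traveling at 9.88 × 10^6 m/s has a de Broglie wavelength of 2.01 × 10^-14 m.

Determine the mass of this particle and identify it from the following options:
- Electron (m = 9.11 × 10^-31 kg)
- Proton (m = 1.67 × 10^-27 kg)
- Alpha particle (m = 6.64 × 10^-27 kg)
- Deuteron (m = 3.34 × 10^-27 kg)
The particle is a deuteron.

From λ = h/(mv), solve for mass:

m = h/(λv)
m = (6.626 × 10^-34 J·s) / (2.01 × 10^-14 m × 9.88 × 10^6 m/s)
m = 3.34 × 10^-27 kg

Comparing with the listed masses, this is closest to a deuteron.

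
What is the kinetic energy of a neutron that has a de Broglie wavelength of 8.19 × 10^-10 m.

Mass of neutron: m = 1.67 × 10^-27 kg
1.96 × 10^-22 J (or 1.22 × 10^-3 eV)

From λ = h/√(2mKE), we solve for KE:

λ² = h²/(2mKE)
KE = h²/(2mλ²)
KE = (6.626 × 10^-34 J·s)² / (2 × 1.67 × 10^-27 kg × (8.19 × 10^-10 m)²)
KE = 1.96 × 10^-22 J
KE = 1.22 × 10^-3 eV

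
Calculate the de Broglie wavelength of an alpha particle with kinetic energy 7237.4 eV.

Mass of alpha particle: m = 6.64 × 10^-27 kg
1.69 × 10^-13 m

Using λ = h/√(2mKE):

First convert KE to Joules: KE = 7237.4 eV = 1.160 × 10^-15 J

λ = h/√(2mKE)
λ = (6.626 × 10^-34 J·s) / √(2 × 6.64 × 10^-27 kg × 1.160 × 10^-15 J)
λ = 1.69 × 10^-13 m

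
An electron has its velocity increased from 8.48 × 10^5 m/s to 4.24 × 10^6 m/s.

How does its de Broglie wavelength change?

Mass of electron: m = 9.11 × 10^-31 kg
The wavelength decreases by a factor of 5.

Using λ = h/(mv):

Initial wavelength: λ₁ = h/(mv₁) = 8.58 × 10^-10 m
Final wavelength: λ₂ = h/(mv₂) = 1.72 × 10^-10 m

Since λ ∝ 1/v, when velocity increases by a factor of 5, the wavelength decreases by a factor of 5.

λ₂/λ₁ = v₁/v₂ = 1/5

The wavelength decreases by a factor of 5.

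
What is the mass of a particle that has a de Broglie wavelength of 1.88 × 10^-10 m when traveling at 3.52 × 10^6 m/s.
1.00 × 10^-30 kg

From the de Broglie relation λ = h/(mv), we solve for m:

m = h/(λv)
m = (6.626 × 10^-34 J·s) / (1.88 × 10^-10 m × 3.52 × 10^6 m/s)
m = 1.00 × 10^-30 kg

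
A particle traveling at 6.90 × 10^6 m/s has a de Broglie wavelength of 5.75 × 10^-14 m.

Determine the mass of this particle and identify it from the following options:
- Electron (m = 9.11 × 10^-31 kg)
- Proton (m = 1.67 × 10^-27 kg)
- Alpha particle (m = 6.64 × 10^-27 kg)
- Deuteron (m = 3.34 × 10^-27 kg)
The particle is a proton.

From λ = h/(mv), solve for mass:

m = h/(λv)
m = (6.626 × 10^-34 J·s) / (5.75 × 10^-14 m × 6.90 × 10^6 m/s)
m = 1.67 × 10^-27 kg

Comparing with the listed masses, this is closest to a proton.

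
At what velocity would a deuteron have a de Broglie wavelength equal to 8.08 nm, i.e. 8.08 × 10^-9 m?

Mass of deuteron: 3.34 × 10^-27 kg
2.46 × 10^1 m/s

From λ = h/(mv), solve for v:

v = h/(mλ)
v = (6.626 × 10^-34 J·s) / (3.34 × 10^-27 kg × 8.08 × 10^-9 m)
v = 2.46 × 10^1 m/s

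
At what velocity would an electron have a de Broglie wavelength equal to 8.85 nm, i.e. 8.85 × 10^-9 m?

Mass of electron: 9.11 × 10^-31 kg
8.22 × 10^4 m/s

From λ = h/(mv), solve for v:

v = h/(mλ)
v = (6.626 × 10^-34 J·s) / (9.11 × 10^-31 kg × 8.85 × 10^-9 m)
v = 8.22 × 10^4 m/s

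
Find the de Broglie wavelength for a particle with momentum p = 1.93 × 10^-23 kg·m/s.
3.43 × 10^-11 m

Using the de Broglie relation λ = h/p:

λ = h/p
λ = (6.626 × 10^-34 J·s) / (1.93 × 10^-23 kg·m/s)
λ = 3.43 × 10^-11 m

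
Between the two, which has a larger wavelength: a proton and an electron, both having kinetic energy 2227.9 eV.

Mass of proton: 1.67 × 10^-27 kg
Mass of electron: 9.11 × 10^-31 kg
The electron has the longer wavelength.

Using λ = h/√(2mKE):

For proton: λ₁ = h/√(2m₁KE) = 6.07 × 10^-13 m
For electron: λ₂ = h/√(2m₂KE) = 2.60 × 10^-11 m

Since λ ∝ 1/√m at constant kinetic energy, the lighter particle has the longer wavelength.

The electron has the longer de Broglie wavelength.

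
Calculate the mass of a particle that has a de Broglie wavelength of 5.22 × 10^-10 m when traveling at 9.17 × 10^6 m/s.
1.38 × 10^-31 kg

From the de Broglie relation λ = h/(mv), we solve for m:

m = h/(λv)
m = (6.626 × 10^-34 J·s) / (5.22 × 10^-10 m × 9.17 × 10^6 m/s)
m = 1.38 × 10^-31 kg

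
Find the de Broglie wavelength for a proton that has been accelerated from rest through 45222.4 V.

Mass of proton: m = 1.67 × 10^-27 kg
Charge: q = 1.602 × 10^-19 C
1.35 × 10^-13 m

When a particle is accelerated through voltage V, it gains kinetic energy KE = qV.

The de Broglie wavelength is then λ = h/√(2mqV):

λ = h/√(2mqV)
λ = (6.626 × 10^-34 J·s) / √(2 × 1.67 × 10^-27 kg × 1.602 × 10^-19 C × 45222.4 V)
λ = 1.35 × 10^-13 m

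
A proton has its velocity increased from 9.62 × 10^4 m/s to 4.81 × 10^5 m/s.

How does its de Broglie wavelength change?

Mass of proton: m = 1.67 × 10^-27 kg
The wavelength decreases by a factor of 5.

Using λ = h/(mv):

Initial wavelength: λ₁ = h/(mv₁) = 4.12 × 10^-12 m
Final wavelength: λ₂ = h/(mv₂) = 8.25 × 10^-13 m

Since λ ∝ 1/v, when velocity increases by a factor of 5, the wavelength decreases by a factor of 5.

λ₂/λ₁ = v₁/v₂ = 1/5

The wavelength decreases by a factor of 5.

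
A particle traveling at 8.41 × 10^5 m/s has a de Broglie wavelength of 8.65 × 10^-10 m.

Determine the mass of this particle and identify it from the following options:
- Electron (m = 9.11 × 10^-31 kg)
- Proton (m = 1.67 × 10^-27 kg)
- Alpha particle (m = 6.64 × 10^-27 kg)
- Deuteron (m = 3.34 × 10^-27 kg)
The particle is an electron.

From λ = h/(mv), solve for mass:

m = h/(λv)
m = (6.626 × 10^-34 J·s) / (8.65 × 10^-10 m × 8.41 × 10^5 m/s)
m = 9.11 × 10^-31 kg

Comparing with the listed masses, this is closest to an electron.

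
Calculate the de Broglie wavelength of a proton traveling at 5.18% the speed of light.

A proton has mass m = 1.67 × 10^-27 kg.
2.55 × 10^-14 m

Using the de Broglie relation λ = h/(mv):

v = 5.18% × c = 1.553 × 10^7 m/s

λ = h/(mv)
λ = (6.626 × 10^-34 J·s) / (1.67 × 10^-27 kg × 1.553 × 10^7 m/s)
λ = 2.55 × 10^-14 m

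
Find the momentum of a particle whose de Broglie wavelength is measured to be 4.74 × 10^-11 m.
1.40 × 10^-23 kg·m/s

From the de Broglie relation λ = h/p, we solve for p:

p = h/λ
p = (6.626 × 10^-34 J·s) / (4.74 × 10^-11 m)
p = 1.40 × 10^-23 kg·m/s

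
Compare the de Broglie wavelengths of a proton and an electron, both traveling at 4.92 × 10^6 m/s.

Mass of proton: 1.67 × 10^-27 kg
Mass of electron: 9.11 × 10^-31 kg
The electron has the longer wavelength.

Using λ = h/(mv), since both particles have the same velocity, the wavelength depends only on mass.

For proton: λ₁ = h/(m₁v) = 8.06 × 10^-14 m
For electron: λ₂ = h/(m₂v) = 1.48 × 10^-10 m

Since λ ∝ 1/m at constant velocity, the lighter particle has the longer wavelength.

The electron has the longer de Broglie wavelength.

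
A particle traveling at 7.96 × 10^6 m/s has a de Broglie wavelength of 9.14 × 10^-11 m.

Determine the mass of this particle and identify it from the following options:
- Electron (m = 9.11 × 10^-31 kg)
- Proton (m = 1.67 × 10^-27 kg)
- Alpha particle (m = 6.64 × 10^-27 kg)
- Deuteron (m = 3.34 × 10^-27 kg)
The particle is an electron.

From λ = h/(mv), solve for mass:

m = h/(λv)
m = (6.626 × 10^-34 J·s) / (9.14 × 10^-11 m × 7.96 × 10^6 m/s)
m = 9.11 × 10^-31 kg

Comparing with the listed masses, this is closest to an electron.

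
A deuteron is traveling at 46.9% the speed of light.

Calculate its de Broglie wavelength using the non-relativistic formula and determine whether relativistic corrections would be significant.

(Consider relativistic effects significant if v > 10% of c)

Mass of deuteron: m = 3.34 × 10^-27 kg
Yes, relativistic corrections are needed.

Using the non-relativistic de Broglie formula λ = h/(mv):

v = 46.9% × c = 1.406 × 10^8 m/s

λ = h/(mv)
λ = (6.626 × 10^-34 J·s) / (3.34 × 10^-27 kg × 1.406 × 10^8 m/s)
λ = 1.41 × 10^-15 m

Since v = 46.9% of c > 10% of c, relativistic corrections ARE significant and the actual wavelength would differ from this non-relativistic estimate.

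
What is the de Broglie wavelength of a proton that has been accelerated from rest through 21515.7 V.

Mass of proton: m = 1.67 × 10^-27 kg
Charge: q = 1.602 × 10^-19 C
1.95 × 10^-13 m

When a particle is accelerated through voltage V, it gains kinetic energy KE = qV.

The de Broglie wavelength is then λ = h/√(2mqV):

λ = h/√(2mqV)
λ = (6.626 × 10^-34 J·s) / √(2 × 1.67 × 10^-27 kg × 1.602 × 10^-19 C × 21515.7 V)
λ = 1.95 × 10^-13 m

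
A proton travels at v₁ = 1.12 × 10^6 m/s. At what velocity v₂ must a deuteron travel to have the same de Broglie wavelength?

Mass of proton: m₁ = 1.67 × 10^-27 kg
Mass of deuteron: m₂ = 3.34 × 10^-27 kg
v₂ = 5.60 × 10^5 m/s

For equal de Broglie wavelengths: λ₁ = λ₂

h/(m₁v₁) = h/(m₂v₂)
m₁v₁ = m₂v₂
v₂ = v₁ · (m₁/m₂)

v₂ = 1.12 × 10^6 m/s × (1.67 × 10^-27 kg / 3.34 × 10^-27 kg)
v₂ = 5.60 × 10^5 m/s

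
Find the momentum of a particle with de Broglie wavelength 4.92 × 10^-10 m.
1.35 × 10^-24 kg·m/s

From the de Broglie relation λ = h/p, we solve for p:

p = h/λ
p = (6.626 × 10^-34 J·s) / (4.92 × 10^-10 m)
p = 1.35 × 10^-24 kg·m/s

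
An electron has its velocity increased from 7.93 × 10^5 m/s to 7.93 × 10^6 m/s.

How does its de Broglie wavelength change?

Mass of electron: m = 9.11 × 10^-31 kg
The wavelength decreases by a factor of 10.

Using λ = h/(mv):

Initial wavelength: λ₁ = h/(mv₁) = 9.17 × 10^-10 m
Final wavelength: λ₂ = h/(mv₂) = 9.17 × 10^-11 m

Since λ ∝ 1/v, when velocity increases by a factor of 10, the wavelength decreases by a factor of 10.

λ₂/λ₁ = v₁/v₂ = 1/10

The wavelength decreases by a factor of 10.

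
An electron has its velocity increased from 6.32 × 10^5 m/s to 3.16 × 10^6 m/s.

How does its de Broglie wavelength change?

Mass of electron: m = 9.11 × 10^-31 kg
The wavelength decreases by a factor of 5.

Using λ = h/(mv):

Initial wavelength: λ₁ = h/(mv₁) = 1.15 × 10^-9 m
Final wavelength: λ₂ = h/(mv₂) = 2.30 × 10^-10 m

Since λ ∝ 1/v, when velocity increases by a factor of 5, the wavelength decreases by a factor of 5.

λ₂/λ₁ = v₁/v₂ = 1/5

The wavelength decreases by a factor of 5.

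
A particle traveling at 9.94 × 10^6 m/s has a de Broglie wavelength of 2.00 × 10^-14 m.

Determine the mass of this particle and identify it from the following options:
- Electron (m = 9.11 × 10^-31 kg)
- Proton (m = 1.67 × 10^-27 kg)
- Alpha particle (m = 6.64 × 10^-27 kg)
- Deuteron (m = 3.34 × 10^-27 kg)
The particle is a deuteron.

From λ = h/(mv), solve for mass:

m = h/(λv)
m = (6.626 × 10^-34 J·s) / (2.00 × 10^-14 m × 9.94 × 10^6 m/s)
m = 3.33 × 10^-27 kg

Comparing with the listed masses, this is closest to a deuteron.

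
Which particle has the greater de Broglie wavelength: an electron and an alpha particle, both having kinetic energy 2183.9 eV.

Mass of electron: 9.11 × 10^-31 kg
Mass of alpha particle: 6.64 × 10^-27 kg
The electron has the longer wavelength.

Using λ = h/√(2mKE):

For electron: λ₁ = h/√(2m₁KE) = 2.62 × 10^-11 m
For alpha particle: λ₂ = h/√(2m₂KE) = 3.07 × 10^-13 m

Since λ ∝ 1/√m at constant kinetic energy, the lighter particle has the longer wavelength.

The electron has the longer de Broglie wavelength.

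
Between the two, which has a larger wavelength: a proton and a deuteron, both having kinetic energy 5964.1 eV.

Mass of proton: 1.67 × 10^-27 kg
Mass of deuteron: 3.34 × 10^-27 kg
The proton has the longer wavelength.

Using λ = h/√(2mKE):

For proton: λ₁ = h/√(2m₁KE) = 3.71 × 10^-13 m
For deuteron: λ₂ = h/√(2m₂KE) = 2.62 × 10^-13 m

Since λ ∝ 1/√m at constant kinetic energy, the lighter particle has the longer wavelength.

The proton has the longer de Broglie wavelength.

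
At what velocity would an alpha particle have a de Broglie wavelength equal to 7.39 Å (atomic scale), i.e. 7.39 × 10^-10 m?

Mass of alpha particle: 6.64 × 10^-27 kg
1.35 × 10^2 m/s

From λ = h/(mv), solve for v:

v = h/(mλ)
v = (6.626 × 10^-34 J·s) / (6.64 × 10^-27 kg × 7.39 × 10^-10 m)
v = 1.35 × 10^2 m/s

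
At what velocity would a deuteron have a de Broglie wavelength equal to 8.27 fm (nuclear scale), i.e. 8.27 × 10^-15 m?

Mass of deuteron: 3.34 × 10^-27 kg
2.40 × 10^7 m/s

From λ = h/(mv), solve for v:

v = h/(mλ)
v = (6.626 × 10^-34 J·s) / (3.34 × 10^-27 kg × 8.27 × 10^-15 m)
v = 2.40 × 10^7 m/s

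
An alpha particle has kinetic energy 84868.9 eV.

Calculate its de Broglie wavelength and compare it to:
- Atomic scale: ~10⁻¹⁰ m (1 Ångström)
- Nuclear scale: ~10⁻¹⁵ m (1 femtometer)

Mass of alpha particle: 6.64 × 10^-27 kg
λ = 4.93 × 10^-14 m, which is between nuclear and atomic scales.

Using λ = h/√(2mKE):

KE = 84868.9 eV = 1.360 × 10^-14 J

λ = h/√(2mKE)
λ = (6.626 × 10^-34 J·s) / √(2 × 6.64 × 10^-27 kg × 1.360 × 10^-14 J)
λ = 4.93 × 10^-14 m

Comparison:
- Atomic scale (10⁻¹⁰ m): λ is 0.00049× this size
- Nuclear scale (10⁻¹⁵ m): λ is 49× this size

The wavelength is between nuclear and atomic scales.

This wavelength is appropriate for probing atomic structure but too large for nuclear physics experiments.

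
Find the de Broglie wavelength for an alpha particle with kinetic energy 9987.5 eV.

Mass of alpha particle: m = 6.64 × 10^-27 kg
1.44 × 10^-13 m

Using λ = h/√(2mKE):

First convert KE to Joules: KE = 9987.5 eV = 1.600 × 10^-15 J

λ = h/√(2mKE)
λ = (6.626 × 10^-34 J·s) / √(2 × 6.64 × 10^-27 kg × 1.600 × 10^-15 J)
λ = 1.44 × 10^-13 m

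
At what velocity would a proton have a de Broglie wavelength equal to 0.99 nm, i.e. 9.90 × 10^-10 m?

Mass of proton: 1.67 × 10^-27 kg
4.01 × 10^2 m/s

From λ = h/(mv), solve for v:

v = h/(mλ)
v = (6.626 × 10^-34 J·s) / (1.67 × 10^-27 kg × 9.90 × 10^-10 m)
v = 4.01 × 10^2 m/s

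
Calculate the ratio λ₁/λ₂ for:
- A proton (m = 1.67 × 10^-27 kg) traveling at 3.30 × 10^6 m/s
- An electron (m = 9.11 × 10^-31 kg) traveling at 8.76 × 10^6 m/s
λ₁/λ₂ = 1.45 × 10^-3

Using λ = h/(mv):

λ₁ = h/(m₁v₁) = 1.20 × 10^-13 m
λ₂ = h/(m₂v₂) = 8.30 × 10^-11 m

Ratio λ₁/λ₂ = (m₂v₂)/(m₁v₁)
         = (9.11 × 10^-31 kg × 8.76 × 10^6 m/s) / (1.67 × 10^-27 kg × 3.30 × 10^6 m/s)
         = 1.45 × 10^-3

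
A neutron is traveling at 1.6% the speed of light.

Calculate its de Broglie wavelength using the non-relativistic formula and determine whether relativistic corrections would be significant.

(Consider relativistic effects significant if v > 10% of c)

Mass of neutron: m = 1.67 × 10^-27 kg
No, relativistic corrections are not needed.

Using the non-relativistic de Broglie formula λ = h/(mv):

v = 1.6% × c = 4.797 × 10^6 m/s

λ = h/(mv)
λ = (6.626 × 10^-34 J·s) / (1.67 × 10^-27 kg × 4.797 × 10^6 m/s)
λ = 8.27 × 10^-14 m

Since v = 1.6% of c < 10% of c, relativistic corrections are NOT significant and this non-relativistic result is a good approximation.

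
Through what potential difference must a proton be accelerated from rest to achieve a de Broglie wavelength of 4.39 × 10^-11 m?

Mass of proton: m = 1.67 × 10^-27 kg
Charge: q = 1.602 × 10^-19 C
4.26 × 10^-1 V

From λ = h/√(2mqV), we solve for V:

λ² = h²/(2mqV)
V = h²/(2mqλ²)
V = (6.626 × 10^-34 J·s)² / (2 × 1.67 × 10^-27 kg × 1.602 × 10^-19 C × (4.39 × 10^-11 m)²)
V = 4.26 × 10^-1 V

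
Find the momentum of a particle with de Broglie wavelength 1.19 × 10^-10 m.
5.57 × 10^-24 kg·m/s

From the de Broglie relation λ = h/p, we solve for p:

p = h/λ
p = (6.626 × 10^-34 J·s) / (1.19 × 10^-10 m)
p = 5.57 × 10^-24 kg·m/s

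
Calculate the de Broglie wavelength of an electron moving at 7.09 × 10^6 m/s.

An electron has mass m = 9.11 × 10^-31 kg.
1.03 × 10^-10 m

Using the de Broglie relation λ = h/(mv):

λ = h/(mv)
λ = (6.626 × 10^-34 J·s) / (9.11 × 10^-31 kg × 7.09 × 10^6 m/s)
λ = 1.03 × 10^-10 m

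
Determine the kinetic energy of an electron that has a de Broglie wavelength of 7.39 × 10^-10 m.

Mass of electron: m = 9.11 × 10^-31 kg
4.41 × 10^-19 J (or 2.75 eV)

From λ = h/√(2mKE), we solve for KE:

λ² = h²/(2mKE)
KE = h²/(2mλ²)
KE = (6.626 × 10^-34 J·s)² / (2 × 9.11 × 10^-31 kg × (7.39 × 10^-10 m)²)
KE = 4.41 × 10^-19 J
KE = 2.75 eV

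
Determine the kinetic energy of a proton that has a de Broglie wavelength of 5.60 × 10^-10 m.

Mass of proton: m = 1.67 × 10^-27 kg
4.19 × 10^-22 J (or 2.62 × 10^-3 eV)

From λ = h/√(2mKE), we solve for KE:

λ² = h²/(2mKE)
KE = h²/(2mλ²)
KE = (6.626 × 10^-34 J·s)² / (2 × 1.67 × 10^-27 kg × (5.60 × 10^-10 m)²)
KE = 4.19 × 10^-22 J
KE = 2.62 × 10^-3 eV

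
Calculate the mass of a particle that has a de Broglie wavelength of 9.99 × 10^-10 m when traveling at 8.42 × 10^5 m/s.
7.88 × 10^-31 kg

From the de Broglie relation λ = h/(mv), we solve for m:

m = h/(λv)
m = (6.626 × 10^-34 J·s) / (9.99 × 10^-10 m × 8.42 × 10^5 m/s)
m = 7.88 × 10^-31 kg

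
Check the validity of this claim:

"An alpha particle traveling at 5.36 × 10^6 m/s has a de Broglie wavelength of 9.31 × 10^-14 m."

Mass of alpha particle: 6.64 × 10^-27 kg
False

The claim is incorrect.

Using λ = h/(mv):
λ = (6.626 × 10^-34 J·s) / (6.64 × 10^-27 kg × 5.36 × 10^6 m/s)
λ = 1.86 × 10^-14 m

The actual wavelength differs from the claimed 9.31 × 10^-14 m.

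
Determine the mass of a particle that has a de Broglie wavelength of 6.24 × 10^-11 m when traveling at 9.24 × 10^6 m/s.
1.15 × 10^-30 kg

From the de Broglie relation λ = h/(mv), we solve for m:

m = h/(λv)
m = (6.626 × 10^-34 J·s) / (6.24 × 10^-11 m × 9.24 × 10^6 m/s)
m = 1.15 × 10^-30 kg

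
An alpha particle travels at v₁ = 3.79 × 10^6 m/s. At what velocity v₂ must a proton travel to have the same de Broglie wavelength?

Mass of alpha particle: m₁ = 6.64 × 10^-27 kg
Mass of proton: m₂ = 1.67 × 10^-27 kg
v₂ = 1.51 × 10^7 m/s

For equal de Broglie wavelengths: λ₁ = λ₂

h/(m₁v₁) = h/(m₂v₂)
m₁v₁ = m₂v₂
v₂ = v₁ · (m₁/m₂)

v₂ = 3.79 × 10^6 m/s × (6.64 × 10^-27 kg / 1.67 × 10^-27 kg)
v₂ = 1.51 × 10^7 m/s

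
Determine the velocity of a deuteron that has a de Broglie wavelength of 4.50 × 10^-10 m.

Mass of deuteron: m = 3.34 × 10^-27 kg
4.41 × 10^2 m/s

From the de Broglie relation λ = h/(mv), we solve for v:

v = h/(mλ)
v = (6.626 × 10^-34 J·s) / (3.34 × 10^-27 kg × 4.50 × 10^-10 m)
v = 4.41 × 10^2 m/s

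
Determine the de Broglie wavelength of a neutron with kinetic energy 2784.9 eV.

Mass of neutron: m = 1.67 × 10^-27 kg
5.43 × 10^-13 m

Using λ = h/√(2mKE):

First convert KE to Joules: KE = 2784.9 eV = 4.462 × 10^-16 J

λ = h/√(2mKE)
λ = (6.626 × 10^-34 J·s) / √(2 × 1.67 × 10^-27 kg × 4.462 × 10^-16 J)
λ = 5.43 × 10^-13 m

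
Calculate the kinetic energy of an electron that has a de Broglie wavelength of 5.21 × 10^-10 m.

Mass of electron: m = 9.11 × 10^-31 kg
8.88 × 10^-19 J (or 5.54 eV)

From λ = h/√(2mKE), we solve for KE:

λ² = h²/(2mKE)
KE = h²/(2mλ²)
KE = (6.626 × 10^-34 J·s)² / (2 × 9.11 × 10^-31 kg × (5.21 × 10^-10 m)²)
KE = 8.88 × 10^-19 J
KE = 5.54 eV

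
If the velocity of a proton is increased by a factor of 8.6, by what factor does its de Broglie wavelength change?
The wavelength decreases by a factor of 8.6.

From λ = h/(mv), the wavelength is inversely proportional to velocity:

λ ∝ 1/v

If v → 8.6v, then λ → λ/8.6

When velocity is increased by a factor of 8.6, the wavelength decreases by a factor of 8.6.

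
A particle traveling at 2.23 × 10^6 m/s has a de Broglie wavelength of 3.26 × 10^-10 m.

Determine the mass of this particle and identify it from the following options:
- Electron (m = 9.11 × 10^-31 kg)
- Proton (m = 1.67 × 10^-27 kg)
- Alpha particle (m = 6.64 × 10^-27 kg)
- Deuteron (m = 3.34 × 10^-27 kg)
The particle is an electron.

From λ = h/(mv), solve for mass:

m = h/(λv)
m = (6.626 × 10^-34 J·s) / (3.26 × 10^-10 m × 2.23 × 10^6 m/s)
m = 9.11 × 10^-31 kg

Comparing with the listed masses, this is closest to an electron.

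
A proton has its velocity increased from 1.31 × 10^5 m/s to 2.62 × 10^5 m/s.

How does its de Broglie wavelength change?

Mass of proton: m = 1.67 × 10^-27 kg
The wavelength decreases by a factor of 2.

Using λ = h/(mv):

Initial wavelength: λ₁ = h/(mv₁) = 3.03 × 10^-12 m
Final wavelength: λ₂ = h/(mv₂) = 1.51 × 10^-12 m

Since λ ∝ 1/v, when velocity increases by a factor of 2, the wavelength decreases by a factor of 2.

λ₂/λ₁ = v₁/v₂ = 1/2

The wavelength decreases by a factor of 2.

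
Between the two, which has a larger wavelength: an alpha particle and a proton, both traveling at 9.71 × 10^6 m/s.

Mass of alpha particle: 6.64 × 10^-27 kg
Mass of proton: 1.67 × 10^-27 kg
The proton has the longer wavelength.

Using λ = h/(mv), since both particles have the same velocity, the wavelength depends only on mass.

For alpha particle: λ₁ = h/(m₁v) = 1.03 × 10^-14 m
For proton: λ₂ = h/(m₂v) = 4.09 × 10^-14 m

Since λ ∝ 1/m at constant velocity, the lighter particle has the longer wavelength.

The proton has the longer de Broglie wavelength.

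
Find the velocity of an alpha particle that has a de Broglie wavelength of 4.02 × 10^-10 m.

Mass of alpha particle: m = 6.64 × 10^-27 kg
2.48 × 10^2 m/s

From the de Broglie relation λ = h/(mv), we solve for v:

v = h/(mλ)
v = (6.626 × 10^-34 J·s) / (6.64 × 10^-27 kg × 4.02 × 10^-10 m)
v = 2.48 × 10^2 m/s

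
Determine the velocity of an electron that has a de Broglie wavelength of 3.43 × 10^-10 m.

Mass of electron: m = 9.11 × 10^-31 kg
2.12 × 10^6 m/s

From the de Broglie relation λ = h/(mv), we solve for v:

v = h/(mλ)
v = (6.626 × 10^-34 J·s) / (9.11 × 10^-31 kg × 3.43 × 10^-10 m)
v = 2.12 × 10^6 m/s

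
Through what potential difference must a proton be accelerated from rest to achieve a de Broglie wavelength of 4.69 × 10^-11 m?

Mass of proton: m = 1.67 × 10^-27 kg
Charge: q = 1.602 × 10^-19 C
3.73 × 10^-1 V

From λ = h/√(2mqV), we solve for V:

λ² = h²/(2mqV)
V = h²/(2mqλ²)
V = (6.626 × 10^-34 J·s)² / (2 × 1.67 × 10^-27 kg × 1.602 × 10^-19 C × (4.69 × 10^-11 m)²)
V = 3.73 × 10^-1 V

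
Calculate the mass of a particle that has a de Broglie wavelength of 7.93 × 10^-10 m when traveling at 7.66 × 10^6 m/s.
1.09 × 10^-31 kg

From the de Broglie relation λ = h/(mv), we solve for m:

m = h/(λv)
m = (6.626 × 10^-34 J·s) / (7.93 × 10^-10 m × 7.66 × 10^6 m/s)
m = 1.09 × 10^-31 kg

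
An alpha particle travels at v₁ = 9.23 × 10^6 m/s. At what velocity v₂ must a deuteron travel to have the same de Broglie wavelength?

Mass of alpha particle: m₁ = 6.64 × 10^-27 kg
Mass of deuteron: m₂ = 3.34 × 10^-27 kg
v₂ = 1.83 × 10^7 m/s

For equal de Broglie wavelengths: λ₁ = λ₂

h/(m₁v₁) = h/(m₂v₂)
m₁v₁ = m₂v₂
v₂ = v₁ · (m₁/m₂)

v₂ = 9.23 × 10^6 m/s × (6.64 × 10^-27 kg / 3.34 × 10^-27 kg)
v₂ = 1.83 × 10^7 m/s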